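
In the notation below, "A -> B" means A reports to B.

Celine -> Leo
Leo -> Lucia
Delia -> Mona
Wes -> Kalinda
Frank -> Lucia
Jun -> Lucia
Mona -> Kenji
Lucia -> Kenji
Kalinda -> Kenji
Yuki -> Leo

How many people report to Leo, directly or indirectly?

Leo directly manages Yuki, Celine. Yuki has no reports. Celine has no reports. So Leo's organization is 2 direct reports plus everyone under them: 1 + 1 = 2.

2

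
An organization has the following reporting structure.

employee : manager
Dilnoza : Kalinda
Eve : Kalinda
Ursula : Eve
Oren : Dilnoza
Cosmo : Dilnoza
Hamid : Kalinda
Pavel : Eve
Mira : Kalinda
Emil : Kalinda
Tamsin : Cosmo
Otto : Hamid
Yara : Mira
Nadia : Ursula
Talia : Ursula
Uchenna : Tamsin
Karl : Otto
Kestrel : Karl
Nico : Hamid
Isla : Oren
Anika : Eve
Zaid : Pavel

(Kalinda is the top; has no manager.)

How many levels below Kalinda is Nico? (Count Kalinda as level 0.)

Chain from Nico up to Kalinda: Nico → Hamid → Kalinda. That is 2 steps up, so Nico is 2 levels below Kalinda.

2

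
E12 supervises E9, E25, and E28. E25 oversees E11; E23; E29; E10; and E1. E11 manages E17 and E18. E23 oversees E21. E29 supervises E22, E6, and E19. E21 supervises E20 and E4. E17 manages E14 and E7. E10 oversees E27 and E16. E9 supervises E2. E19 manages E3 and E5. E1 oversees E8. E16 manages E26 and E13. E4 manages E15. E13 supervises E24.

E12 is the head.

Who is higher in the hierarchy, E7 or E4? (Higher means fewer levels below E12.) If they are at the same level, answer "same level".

Both E7 and E4 are 4 levels below E12.

same level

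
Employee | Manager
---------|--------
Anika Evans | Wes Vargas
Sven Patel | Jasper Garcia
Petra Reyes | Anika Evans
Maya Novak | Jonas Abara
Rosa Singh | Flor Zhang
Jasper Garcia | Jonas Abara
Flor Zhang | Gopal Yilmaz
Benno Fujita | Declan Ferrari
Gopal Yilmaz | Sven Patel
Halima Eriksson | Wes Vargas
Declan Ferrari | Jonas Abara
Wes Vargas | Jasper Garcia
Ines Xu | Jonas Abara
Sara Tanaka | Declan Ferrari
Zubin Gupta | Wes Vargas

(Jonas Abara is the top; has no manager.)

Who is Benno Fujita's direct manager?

Benno Fujita reports directly to Declan Ferrari.

Declan Ferrari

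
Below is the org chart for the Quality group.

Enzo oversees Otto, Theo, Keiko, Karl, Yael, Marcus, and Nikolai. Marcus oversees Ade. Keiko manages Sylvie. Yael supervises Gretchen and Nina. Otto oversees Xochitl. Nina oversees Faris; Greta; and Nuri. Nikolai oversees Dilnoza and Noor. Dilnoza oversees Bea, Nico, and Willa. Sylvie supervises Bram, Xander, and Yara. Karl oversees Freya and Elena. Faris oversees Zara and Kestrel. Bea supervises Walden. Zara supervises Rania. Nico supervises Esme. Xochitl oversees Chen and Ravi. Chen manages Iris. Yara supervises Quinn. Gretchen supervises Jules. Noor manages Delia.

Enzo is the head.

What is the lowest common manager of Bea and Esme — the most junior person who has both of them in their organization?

Dilnoza

Bea's chain of managers is Dilnoza, Nikolai, Enzo. Esme's chain of managers is Nico, Dilnoza, Nikolai, Enzo. The first manager that appears in both chains is Dilnoza.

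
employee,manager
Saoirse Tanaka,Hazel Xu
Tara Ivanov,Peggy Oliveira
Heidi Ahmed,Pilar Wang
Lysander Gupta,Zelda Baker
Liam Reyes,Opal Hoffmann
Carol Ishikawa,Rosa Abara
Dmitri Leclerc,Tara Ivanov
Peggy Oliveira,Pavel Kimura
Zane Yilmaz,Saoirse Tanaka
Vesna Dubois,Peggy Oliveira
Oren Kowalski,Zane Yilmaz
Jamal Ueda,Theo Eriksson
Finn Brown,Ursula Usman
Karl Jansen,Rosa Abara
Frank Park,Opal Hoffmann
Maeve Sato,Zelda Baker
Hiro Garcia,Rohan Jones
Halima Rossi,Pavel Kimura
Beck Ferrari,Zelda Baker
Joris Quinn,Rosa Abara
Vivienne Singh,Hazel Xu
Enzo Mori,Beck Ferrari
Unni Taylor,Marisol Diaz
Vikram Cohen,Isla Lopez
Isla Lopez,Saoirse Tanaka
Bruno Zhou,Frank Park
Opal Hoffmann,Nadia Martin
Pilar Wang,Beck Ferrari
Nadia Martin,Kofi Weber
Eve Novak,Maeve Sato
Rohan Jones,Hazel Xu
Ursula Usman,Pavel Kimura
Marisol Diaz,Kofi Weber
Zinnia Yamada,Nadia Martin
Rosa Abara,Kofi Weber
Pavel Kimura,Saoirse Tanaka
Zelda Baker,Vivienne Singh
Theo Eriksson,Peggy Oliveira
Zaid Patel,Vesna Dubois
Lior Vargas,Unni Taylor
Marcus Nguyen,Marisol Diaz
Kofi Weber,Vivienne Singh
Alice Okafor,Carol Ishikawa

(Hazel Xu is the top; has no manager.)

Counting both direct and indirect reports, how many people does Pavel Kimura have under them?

Pavel Kimura directly manages Peggy Oliveira, Halima Rossi, Ursula Usman. Under Peggy Oliveira: Tara Ivanov, Dmitri Leclerc, Vesna Dubois, Zaid Patel, Theo Eriksson, Jamal Ueda (6). Halima Rossi has no reports. Under Ursula Usman: Finn Brown (1). So Pavel Kimura's organization is 3 direct reports plus everyone under them: 7 + 1 + 2 = 10.

10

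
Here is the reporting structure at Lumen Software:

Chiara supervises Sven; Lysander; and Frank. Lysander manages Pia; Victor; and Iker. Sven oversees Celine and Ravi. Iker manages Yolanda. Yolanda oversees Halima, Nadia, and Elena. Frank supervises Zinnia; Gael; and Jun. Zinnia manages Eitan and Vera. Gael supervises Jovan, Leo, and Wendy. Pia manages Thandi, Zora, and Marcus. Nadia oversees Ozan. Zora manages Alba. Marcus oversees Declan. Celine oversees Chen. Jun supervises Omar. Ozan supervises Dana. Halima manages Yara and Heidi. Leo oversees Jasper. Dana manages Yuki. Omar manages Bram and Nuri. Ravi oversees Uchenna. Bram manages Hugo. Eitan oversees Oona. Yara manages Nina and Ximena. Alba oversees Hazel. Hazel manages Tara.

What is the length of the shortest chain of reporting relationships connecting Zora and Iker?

Zora is 2 levels below Lysander, and Iker is 1 level below Lysander (their lowest common manager). The shortest path runs up from Zora to Lysander and back down to Iker: 2 + 1 = 3 links.

3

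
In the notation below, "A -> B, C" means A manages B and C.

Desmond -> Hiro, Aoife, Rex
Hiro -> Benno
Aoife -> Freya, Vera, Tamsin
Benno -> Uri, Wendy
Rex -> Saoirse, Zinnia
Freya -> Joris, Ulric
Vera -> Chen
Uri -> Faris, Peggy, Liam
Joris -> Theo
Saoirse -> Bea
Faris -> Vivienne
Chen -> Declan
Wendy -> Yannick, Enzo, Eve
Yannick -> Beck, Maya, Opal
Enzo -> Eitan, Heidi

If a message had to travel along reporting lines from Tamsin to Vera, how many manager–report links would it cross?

Tamsin is 1 level below Aoife, and Vera is 1 level below Aoife (their lowest common manager). The shortest path runs up from Tamsin to Aoife and back down to Vera: 1 + 1 = 2 links.

2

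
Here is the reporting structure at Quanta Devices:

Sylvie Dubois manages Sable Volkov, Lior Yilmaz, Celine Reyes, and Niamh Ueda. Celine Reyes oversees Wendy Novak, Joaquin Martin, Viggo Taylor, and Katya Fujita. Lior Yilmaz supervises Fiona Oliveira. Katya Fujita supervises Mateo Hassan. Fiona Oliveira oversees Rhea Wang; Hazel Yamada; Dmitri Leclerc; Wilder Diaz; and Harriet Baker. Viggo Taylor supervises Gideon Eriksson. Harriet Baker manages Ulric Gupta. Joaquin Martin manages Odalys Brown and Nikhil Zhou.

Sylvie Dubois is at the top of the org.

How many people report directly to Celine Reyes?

Celine Reyes directly manages Katya Fujita, Wendy Novak, Viggo Taylor, Joaquin Martin. That is 4 direct reports.

4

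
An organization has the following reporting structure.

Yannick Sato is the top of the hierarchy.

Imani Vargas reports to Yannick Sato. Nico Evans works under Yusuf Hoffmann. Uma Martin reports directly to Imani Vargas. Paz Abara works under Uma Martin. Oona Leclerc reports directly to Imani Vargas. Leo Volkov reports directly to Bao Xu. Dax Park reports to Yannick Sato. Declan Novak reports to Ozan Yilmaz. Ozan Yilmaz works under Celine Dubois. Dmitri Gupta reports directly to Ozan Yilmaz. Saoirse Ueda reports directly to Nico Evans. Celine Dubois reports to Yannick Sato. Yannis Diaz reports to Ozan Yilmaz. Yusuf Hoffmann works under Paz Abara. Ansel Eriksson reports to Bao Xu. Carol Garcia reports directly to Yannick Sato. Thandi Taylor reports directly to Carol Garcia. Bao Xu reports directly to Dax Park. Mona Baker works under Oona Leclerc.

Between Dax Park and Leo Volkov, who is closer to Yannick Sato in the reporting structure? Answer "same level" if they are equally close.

Dax Park is 1 level below Yannick Sato; Leo Volkov is 3. Dax Park is higher.

Dax Park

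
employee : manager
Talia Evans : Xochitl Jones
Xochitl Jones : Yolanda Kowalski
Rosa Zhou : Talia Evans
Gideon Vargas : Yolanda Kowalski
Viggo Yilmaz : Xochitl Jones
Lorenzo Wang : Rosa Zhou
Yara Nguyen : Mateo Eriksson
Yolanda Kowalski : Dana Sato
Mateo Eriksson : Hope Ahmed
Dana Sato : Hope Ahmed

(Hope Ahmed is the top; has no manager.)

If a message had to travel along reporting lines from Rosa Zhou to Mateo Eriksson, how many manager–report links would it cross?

Rosa Zhou is 5 levels below Hope Ahmed, and Mateo Eriksson is 1 level below Hope Ahmed (their lowest common manager). The shortest path runs up from Rosa Zhou to Hope Ahmed and back down to Mateo Eriksson: 5 + 1 = 6 links.

6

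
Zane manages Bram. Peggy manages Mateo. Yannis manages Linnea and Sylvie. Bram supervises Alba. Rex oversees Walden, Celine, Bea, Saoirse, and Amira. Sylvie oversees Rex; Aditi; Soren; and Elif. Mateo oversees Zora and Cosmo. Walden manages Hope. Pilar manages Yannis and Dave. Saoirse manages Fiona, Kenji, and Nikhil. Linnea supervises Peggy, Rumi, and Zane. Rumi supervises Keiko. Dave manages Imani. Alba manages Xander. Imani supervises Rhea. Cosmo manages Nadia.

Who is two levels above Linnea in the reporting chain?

Pilar

Linnea reports to Yannis, and Yannis reports to Pilar. So Linnea's skip-level manager is Pilar.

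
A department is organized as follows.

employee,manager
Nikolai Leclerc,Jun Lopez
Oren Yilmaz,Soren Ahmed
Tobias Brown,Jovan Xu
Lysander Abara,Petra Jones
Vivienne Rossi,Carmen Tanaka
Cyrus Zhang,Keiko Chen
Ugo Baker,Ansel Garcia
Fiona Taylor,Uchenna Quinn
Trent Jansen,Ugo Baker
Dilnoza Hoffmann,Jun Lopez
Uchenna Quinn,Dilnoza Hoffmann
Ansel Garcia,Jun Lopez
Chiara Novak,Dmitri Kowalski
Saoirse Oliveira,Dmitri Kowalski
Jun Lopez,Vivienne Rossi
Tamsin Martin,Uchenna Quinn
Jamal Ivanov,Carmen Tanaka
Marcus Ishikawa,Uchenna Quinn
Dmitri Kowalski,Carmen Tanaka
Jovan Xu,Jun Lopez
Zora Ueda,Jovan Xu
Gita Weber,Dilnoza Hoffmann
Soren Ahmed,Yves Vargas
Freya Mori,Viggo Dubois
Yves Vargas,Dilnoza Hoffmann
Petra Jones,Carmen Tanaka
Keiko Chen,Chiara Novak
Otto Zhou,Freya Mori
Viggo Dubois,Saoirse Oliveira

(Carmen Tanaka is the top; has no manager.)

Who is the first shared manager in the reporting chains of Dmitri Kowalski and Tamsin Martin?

Dmitri Kowalski's chain of managers is Carmen Tanaka. Tamsin Martin's chain of managers is Uchenna Quinn, Dilnoza Hoffmann, Jun Lopez, Vivienne Rossi, Carmen Tanaka. The first manager that appears in both chains is Carmen Tanaka.

Carmen Tanaka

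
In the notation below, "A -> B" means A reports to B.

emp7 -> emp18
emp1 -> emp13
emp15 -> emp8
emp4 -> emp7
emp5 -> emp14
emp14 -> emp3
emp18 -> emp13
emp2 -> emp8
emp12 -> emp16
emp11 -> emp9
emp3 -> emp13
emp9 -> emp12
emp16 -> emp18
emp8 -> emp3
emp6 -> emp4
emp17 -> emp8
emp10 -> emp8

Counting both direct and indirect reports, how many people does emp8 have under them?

4

emp8 directly manages emp15, emp10, emp2, emp17. emp15 has no reports. emp10 has no reports. emp2 has no reports. emp17 has no reports. So emp8's organization is 4 direct reports plus everyone under them: 1 + 1 + 1 + 1 = 4.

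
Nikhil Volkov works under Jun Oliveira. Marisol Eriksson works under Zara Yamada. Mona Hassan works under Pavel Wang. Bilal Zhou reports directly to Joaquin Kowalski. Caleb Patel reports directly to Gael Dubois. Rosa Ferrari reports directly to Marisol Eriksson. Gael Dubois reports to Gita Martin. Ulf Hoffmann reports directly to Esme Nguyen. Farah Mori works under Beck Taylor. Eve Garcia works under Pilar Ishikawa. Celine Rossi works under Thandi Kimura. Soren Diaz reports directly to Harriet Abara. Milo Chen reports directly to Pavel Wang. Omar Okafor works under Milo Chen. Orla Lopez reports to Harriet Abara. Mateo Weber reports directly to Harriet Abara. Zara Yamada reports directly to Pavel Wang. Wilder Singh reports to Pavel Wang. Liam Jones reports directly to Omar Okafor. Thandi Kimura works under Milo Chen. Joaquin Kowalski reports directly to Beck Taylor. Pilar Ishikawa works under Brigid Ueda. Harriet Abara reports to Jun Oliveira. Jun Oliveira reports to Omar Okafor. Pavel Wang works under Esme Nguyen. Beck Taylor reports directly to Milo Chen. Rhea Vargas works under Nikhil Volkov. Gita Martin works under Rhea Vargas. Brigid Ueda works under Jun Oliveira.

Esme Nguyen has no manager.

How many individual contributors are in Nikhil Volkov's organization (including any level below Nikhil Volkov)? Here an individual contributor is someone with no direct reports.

1

The only person in Nikhil Volkov's organization with no one reporting to them is Caleb Patel. That is 1.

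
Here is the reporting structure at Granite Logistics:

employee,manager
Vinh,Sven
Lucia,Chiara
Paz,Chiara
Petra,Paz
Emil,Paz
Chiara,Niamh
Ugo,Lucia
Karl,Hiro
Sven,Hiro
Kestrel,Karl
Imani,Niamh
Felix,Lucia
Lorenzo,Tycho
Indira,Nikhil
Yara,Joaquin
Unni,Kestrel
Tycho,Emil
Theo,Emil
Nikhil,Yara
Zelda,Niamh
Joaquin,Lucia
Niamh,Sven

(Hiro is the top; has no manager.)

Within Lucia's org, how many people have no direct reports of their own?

3

The people in Lucia's organization with no one reporting to them are Ugo, Indira, Felix. That is 3.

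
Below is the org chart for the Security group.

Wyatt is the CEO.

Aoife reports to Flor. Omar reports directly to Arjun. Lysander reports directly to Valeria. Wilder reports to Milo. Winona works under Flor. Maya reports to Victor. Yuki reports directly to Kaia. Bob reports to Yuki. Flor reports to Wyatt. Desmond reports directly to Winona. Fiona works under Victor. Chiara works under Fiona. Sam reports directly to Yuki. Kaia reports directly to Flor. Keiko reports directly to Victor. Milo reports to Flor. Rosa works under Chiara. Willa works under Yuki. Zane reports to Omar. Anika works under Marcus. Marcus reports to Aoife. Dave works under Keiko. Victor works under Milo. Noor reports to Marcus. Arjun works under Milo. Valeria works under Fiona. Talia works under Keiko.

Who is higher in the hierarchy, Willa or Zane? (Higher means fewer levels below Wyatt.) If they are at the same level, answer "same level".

Willa is 4 levels below Wyatt; Zane is 5. Willa is higher.

Willa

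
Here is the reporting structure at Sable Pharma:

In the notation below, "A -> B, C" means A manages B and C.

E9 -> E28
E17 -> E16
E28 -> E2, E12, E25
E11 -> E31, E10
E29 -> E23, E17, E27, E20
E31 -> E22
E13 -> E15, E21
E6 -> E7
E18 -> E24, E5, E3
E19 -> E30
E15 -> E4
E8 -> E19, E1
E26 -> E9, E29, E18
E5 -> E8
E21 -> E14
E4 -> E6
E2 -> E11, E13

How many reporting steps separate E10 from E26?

5

Chain from E10 up to E26: E10 → E11 → E2 → E28 → E9 → E26. That is 5 steps up, so E10 is 5 levels below E26.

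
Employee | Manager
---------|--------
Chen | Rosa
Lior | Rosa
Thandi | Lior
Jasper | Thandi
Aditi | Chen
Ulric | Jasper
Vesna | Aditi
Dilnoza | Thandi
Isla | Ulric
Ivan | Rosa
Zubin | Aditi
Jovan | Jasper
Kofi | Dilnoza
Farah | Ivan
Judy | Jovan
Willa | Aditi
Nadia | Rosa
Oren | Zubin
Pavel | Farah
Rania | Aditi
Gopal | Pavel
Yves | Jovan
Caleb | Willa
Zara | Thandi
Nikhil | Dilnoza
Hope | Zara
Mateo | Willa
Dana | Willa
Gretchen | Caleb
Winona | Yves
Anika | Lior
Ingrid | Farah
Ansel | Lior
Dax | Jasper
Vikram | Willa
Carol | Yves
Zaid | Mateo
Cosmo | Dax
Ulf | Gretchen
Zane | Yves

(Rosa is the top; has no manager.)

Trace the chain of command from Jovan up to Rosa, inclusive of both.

Jovan -> Jasper -> Thandi -> Lior -> Rosa

Jovan reports to Jasper. Jasper reports to Thandi. Thandi reports to Lior. Lior reports to Rosa. Rosa is at the top.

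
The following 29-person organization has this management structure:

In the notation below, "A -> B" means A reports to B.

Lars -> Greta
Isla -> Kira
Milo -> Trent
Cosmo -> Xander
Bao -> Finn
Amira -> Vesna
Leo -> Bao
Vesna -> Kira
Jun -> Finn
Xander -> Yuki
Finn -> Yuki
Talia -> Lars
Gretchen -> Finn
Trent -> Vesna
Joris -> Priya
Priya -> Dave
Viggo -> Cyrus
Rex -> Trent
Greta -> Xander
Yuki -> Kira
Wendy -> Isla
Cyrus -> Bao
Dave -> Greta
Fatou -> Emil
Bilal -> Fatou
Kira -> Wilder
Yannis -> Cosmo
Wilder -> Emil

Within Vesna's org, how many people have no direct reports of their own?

3

The people in Vesna's organization with no one reporting to them are Amira, Rex, Milo. That is 3.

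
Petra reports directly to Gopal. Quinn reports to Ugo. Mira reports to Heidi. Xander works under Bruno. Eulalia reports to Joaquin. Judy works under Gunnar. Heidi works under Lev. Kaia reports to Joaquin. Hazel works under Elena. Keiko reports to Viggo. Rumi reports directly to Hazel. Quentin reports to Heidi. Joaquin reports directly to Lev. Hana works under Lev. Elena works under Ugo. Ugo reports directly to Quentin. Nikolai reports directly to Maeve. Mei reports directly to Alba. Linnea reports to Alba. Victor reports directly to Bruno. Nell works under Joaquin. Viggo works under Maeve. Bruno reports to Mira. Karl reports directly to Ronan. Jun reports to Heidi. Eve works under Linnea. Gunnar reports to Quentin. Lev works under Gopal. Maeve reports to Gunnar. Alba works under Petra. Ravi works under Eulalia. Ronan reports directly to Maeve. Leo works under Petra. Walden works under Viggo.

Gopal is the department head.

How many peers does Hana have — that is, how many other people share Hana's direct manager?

2

Hana reports to Lev. Lev's other direct reports are Joaquin, Heidi — 2 peers.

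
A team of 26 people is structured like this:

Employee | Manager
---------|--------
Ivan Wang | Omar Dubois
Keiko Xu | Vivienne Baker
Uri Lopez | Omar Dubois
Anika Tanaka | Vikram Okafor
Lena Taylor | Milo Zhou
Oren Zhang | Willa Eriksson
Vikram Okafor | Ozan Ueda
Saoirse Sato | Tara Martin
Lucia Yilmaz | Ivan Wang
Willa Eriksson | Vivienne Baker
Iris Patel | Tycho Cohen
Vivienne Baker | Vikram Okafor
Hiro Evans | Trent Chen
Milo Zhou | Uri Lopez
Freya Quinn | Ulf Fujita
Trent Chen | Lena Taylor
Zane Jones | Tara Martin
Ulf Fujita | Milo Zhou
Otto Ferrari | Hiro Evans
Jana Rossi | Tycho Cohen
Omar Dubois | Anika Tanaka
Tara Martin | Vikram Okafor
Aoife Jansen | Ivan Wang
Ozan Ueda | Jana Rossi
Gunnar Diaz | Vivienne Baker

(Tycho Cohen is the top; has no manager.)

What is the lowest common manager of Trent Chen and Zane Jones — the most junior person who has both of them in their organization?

Vikram Okafor

Trent Chen's chain of managers is Lena Taylor, Milo Zhou, Uri Lopez, Omar Dubois, Anika Tanaka, Vikram Okafor, Ozan Ueda, Jana Rossi, Tycho Cohen. Zane Jones's chain of managers is Tara Martin, Vikram Okafor, Ozan Ueda, Jana Rossi, Tycho Cohen. The first manager that appears in both chains is Vikram Okafor.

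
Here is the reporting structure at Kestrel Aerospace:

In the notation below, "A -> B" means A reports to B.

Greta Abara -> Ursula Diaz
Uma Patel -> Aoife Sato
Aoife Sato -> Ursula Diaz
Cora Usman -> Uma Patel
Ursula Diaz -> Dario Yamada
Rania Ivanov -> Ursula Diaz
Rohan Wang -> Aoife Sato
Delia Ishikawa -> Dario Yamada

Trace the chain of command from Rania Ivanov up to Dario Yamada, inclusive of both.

Rania Ivanov -> Ursula Diaz -> Dario Yamada

Rania Ivanov reports to Ursula Diaz. Ursula Diaz reports to Dario Yamada. Dario Yamada is at the top.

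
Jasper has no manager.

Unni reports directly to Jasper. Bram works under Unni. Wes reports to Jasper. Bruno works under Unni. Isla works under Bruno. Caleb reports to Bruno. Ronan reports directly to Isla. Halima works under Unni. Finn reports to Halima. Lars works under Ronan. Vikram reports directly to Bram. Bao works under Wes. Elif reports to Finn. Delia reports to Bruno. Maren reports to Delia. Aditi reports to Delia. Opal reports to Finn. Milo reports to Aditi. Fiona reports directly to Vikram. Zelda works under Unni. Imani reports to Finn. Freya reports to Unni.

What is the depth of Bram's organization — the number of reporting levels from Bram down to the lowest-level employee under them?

The longest chain under Bram runs Bram → Vikram → Fiona, which is 2 levels below Bram.

2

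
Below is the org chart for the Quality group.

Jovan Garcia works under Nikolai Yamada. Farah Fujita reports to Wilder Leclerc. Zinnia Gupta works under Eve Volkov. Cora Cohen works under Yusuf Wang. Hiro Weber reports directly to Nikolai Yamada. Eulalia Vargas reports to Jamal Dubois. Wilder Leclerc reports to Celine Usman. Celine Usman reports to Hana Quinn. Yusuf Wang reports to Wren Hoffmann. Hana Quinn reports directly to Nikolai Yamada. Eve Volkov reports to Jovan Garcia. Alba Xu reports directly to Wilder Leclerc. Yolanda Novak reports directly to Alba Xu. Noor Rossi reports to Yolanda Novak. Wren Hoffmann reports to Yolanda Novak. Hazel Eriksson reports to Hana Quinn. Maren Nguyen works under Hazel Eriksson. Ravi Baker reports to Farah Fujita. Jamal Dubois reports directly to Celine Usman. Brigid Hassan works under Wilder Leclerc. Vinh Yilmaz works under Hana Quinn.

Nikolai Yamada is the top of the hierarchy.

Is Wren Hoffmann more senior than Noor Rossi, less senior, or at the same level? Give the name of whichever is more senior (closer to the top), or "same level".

same level

Both Wren Hoffmann and Noor Rossi are 6 levels below Nikolai Yamada.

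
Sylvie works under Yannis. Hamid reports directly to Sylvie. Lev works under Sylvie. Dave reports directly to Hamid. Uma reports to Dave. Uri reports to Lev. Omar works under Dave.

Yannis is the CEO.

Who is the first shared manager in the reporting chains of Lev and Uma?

Sylvie

Lev's chain of managers is Sylvie, Yannis. Uma's chain of managers is Dave, Hamid, Sylvie, Yannis. The first manager that appears in both chains is Sylvie.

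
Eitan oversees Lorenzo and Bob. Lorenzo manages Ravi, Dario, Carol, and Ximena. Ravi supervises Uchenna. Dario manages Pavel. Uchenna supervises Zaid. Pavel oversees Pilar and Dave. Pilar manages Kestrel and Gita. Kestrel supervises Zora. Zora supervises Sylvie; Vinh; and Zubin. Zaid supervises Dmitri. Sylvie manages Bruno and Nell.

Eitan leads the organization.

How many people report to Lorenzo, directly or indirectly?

18

Lorenzo directly manages Ravi, Dario, Ximena, Carol. Under Ravi: Uchenna, Zaid, Dmitri (3). Under Dario: Pavel, Dave, Pilar, Gita, Kestrel, Zora, Zubin, Vinh, Sylvie, Nell, Bruno (11). Ximena has no reports. Carol has no reports. So Lorenzo's organization is 4 direct reports plus everyone under them: 4 + 12 + 1 + 1 = 18.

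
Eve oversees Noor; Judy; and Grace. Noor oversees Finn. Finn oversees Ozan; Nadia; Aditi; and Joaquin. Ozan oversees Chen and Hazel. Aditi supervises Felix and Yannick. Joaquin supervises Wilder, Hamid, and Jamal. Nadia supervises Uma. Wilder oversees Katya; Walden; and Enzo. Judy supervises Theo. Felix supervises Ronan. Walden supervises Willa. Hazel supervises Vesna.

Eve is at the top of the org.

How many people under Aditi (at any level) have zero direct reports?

2

The people in Aditi's organization with no one reporting to them are Yannick, Ronan. That is 2.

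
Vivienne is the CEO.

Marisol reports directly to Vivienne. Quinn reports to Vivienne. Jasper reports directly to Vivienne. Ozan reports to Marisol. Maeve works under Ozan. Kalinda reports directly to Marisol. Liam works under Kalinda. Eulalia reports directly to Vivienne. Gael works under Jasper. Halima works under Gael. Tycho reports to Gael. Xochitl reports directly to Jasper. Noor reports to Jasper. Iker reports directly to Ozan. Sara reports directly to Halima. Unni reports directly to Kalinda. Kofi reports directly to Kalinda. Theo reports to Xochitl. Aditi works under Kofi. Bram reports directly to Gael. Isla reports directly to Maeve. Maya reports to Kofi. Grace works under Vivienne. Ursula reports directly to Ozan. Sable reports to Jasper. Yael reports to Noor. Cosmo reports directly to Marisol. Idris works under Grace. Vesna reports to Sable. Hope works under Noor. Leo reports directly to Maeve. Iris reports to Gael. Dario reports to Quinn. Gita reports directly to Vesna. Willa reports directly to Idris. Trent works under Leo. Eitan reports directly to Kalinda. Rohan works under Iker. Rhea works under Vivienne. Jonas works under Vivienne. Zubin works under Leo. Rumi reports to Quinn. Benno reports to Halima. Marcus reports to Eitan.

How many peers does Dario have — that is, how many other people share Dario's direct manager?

Dario reports to Quinn. Quinn's other direct reports are Rumi — 1 peer.

1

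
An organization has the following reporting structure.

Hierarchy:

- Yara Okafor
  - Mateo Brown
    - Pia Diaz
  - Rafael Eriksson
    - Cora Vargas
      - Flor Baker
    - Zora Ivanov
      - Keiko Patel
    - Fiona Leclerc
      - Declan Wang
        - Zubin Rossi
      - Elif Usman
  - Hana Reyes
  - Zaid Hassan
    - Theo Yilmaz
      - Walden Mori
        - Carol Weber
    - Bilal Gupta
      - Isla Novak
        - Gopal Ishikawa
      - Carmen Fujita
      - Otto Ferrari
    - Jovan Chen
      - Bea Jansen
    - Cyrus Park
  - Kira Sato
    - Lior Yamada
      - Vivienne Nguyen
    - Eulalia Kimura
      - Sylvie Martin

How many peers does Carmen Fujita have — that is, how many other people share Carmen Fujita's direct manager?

Carmen Fujita reports to Bilal Gupta. Bilal Gupta's other direct reports are Isla Novak, Otto Ferrari — 2 peers.

2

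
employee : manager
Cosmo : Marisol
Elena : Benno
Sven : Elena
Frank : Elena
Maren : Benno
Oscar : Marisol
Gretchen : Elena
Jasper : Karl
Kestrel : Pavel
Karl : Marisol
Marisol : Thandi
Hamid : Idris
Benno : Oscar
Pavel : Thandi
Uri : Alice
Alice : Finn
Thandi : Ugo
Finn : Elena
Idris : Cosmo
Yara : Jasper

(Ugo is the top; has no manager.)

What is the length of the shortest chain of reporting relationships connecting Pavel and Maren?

5

Pavel is 1 level below Thandi, and Maren is 4 levels below Thandi (their lowest common manager). The shortest path runs up from Pavel to Thandi and back down to Maren: 1 + 4 = 5 links.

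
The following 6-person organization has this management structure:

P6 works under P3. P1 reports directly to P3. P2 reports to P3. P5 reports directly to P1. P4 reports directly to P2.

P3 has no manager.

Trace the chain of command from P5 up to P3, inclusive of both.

P5 -> P1 -> P3

P5 reports to P1. P1 reports to P3. P3 is at the top.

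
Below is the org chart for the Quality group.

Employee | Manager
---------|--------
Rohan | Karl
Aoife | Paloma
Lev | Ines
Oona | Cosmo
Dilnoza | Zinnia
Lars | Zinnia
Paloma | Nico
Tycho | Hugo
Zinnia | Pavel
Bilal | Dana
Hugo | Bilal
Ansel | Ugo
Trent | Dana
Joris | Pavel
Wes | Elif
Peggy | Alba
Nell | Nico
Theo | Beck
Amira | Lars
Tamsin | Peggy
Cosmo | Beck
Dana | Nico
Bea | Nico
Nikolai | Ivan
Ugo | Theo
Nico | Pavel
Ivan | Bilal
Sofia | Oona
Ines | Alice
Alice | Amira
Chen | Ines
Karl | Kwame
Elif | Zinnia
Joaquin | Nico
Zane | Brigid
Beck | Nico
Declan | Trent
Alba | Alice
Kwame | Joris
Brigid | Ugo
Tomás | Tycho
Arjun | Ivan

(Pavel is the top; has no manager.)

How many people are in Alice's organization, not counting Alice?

Alice directly manages Ines, Alba. Under Ines: Lev, Chen (2). Under Alba: Peggy, Tamsin (2). So Alice's organization is 2 direct reports plus everyone under them: 3 + 3 = 6.

6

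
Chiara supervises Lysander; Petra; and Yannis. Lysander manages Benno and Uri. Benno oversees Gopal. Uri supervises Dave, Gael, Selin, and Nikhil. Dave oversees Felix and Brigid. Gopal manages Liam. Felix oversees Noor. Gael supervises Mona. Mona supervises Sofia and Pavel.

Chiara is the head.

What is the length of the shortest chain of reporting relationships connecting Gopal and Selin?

4

Gopal is 2 levels below Lysander, and Selin is 2 levels below Lysander (their lowest common manager). The shortest path runs up from Gopal to Lysander and back down to Selin: 2 + 2 = 4 links.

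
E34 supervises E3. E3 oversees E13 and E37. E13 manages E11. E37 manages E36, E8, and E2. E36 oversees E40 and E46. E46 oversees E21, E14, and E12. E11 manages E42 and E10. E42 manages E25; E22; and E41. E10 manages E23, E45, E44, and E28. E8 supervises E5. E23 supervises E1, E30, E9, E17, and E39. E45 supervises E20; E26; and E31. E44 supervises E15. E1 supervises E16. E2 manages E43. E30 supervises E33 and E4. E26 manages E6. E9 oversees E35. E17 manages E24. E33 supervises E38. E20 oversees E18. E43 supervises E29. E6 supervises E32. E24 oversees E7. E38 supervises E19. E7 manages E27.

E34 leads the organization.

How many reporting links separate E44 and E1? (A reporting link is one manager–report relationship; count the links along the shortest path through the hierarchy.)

E44 is 1 level below E10, and E1 is 2 levels below E10 (their lowest common manager). The shortest path runs up from E44 to E10 and back down to E1: 1 + 2 = 3 links.

3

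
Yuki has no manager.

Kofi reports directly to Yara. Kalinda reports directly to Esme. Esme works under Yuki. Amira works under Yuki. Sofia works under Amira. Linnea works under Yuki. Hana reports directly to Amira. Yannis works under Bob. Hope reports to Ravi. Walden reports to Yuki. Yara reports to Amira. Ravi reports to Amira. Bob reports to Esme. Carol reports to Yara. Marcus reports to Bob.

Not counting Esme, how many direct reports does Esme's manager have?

3

Esme reports to Yuki. Yuki's other direct reports are Amira, Walden, Linnea — 3 peers.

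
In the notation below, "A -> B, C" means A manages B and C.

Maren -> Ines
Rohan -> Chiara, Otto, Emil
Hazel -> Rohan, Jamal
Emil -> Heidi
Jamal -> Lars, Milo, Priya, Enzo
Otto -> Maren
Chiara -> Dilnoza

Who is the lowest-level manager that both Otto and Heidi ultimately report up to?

Rohan

Otto's chain of managers is Rohan, Hazel. Heidi's chain of managers is Emil, Rohan, Hazel. The first manager that appears in both chains is Rohan.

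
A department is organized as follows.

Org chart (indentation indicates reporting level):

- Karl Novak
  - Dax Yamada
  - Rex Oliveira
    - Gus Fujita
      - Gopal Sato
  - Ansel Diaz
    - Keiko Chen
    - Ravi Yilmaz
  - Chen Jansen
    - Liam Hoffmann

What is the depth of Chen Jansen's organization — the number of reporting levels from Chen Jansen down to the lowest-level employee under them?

The longest chain under Chen Jansen runs Chen Jansen → Liam Hoffmann, which is 1 level below Chen Jansen.

1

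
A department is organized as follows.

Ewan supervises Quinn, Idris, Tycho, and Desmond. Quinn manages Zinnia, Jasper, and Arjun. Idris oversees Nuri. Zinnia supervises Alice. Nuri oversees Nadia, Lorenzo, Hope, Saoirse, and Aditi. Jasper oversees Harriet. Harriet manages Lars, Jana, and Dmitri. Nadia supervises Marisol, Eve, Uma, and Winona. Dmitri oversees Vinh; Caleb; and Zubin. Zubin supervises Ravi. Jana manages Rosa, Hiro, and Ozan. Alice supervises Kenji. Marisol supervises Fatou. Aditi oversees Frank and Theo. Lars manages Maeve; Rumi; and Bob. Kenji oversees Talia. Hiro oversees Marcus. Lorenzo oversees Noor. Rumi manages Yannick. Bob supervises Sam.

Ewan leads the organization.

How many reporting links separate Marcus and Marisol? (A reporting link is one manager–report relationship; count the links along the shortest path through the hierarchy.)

10

Marcus is 6 levels below Ewan, and Marisol is 4 levels below Ewan (their lowest common manager). The shortest path runs up from Marcus to Ewan and back down to Marisol: 6 + 4 = 10 links.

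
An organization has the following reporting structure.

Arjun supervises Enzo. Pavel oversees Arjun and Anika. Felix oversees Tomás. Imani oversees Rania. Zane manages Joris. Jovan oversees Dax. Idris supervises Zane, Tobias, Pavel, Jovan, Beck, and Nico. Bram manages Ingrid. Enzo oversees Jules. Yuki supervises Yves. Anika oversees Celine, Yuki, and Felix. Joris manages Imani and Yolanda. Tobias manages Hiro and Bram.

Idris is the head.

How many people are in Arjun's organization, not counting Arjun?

2

Arjun directly manages Enzo. Under Enzo: Jules (1). That's 2 in total.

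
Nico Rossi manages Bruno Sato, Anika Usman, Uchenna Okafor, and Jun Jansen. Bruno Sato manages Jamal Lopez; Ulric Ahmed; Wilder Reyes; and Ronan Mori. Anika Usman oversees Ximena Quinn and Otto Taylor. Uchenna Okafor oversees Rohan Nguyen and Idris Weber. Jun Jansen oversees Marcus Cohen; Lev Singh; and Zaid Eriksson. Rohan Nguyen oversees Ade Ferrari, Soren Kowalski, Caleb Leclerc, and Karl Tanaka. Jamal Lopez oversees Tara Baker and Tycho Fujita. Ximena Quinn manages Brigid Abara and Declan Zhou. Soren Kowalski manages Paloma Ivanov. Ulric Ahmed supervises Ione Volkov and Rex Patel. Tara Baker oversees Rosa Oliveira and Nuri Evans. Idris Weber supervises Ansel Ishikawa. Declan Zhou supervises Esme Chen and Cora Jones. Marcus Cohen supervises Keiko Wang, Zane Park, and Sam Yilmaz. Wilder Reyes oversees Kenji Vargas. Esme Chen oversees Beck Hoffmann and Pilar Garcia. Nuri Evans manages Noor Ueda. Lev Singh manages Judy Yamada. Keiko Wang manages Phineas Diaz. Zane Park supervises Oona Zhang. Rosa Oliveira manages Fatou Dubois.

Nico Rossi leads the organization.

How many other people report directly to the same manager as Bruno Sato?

Bruno Sato reports to Nico Rossi. Nico Rossi's other direct reports are Anika Usman, Uchenna Okafor, Jun Jansen — 3 peers.

3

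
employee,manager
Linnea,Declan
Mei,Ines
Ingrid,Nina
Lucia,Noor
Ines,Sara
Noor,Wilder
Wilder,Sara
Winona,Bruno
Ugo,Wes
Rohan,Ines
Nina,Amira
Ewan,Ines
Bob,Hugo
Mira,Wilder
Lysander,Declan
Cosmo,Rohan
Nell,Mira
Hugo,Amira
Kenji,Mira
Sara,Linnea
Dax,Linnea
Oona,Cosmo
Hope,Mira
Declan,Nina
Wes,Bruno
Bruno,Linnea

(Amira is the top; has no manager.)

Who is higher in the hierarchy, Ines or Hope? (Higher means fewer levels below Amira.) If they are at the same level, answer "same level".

Ines

Ines is 5 levels below Amira; Hope is 7. Ines is higher.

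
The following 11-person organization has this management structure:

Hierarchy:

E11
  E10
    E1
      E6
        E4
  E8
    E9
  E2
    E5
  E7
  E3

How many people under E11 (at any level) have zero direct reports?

5

The people in E11's organization with no one reporting to them are E3, E7, E5, E9, E4. That is 5.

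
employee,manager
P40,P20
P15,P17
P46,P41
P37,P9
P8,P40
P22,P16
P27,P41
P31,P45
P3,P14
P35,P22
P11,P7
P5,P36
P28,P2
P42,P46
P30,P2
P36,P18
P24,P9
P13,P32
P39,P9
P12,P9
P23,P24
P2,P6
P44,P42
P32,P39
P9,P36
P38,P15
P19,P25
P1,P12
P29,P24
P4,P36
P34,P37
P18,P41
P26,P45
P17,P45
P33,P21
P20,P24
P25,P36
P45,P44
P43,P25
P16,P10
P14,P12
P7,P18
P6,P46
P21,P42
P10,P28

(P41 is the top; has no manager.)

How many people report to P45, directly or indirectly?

5

P45 directly manages P17, P31, P26. Under P17: P15, P38 (2). P31 has no reports. P26 has no reports. So P45's organization is 3 direct reports plus everyone under them: 3 + 1 + 1 = 5.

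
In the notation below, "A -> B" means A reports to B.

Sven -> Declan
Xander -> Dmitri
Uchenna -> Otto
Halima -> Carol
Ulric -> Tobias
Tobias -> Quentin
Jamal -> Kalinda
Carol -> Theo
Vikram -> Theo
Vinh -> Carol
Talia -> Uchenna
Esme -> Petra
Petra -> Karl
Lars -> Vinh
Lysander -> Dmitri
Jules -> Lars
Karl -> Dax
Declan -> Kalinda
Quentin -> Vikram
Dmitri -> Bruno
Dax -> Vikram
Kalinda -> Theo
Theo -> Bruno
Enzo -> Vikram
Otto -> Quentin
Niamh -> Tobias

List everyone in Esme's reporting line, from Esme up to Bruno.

Esme reports to Petra. Petra reports to Karl. Karl reports to Dax. Dax reports to Vikram. Vikram reports to Theo. Theo reports to Bruno. Bruno is at the top.

Esme -> Petra -> Karl -> Dax -> Vikram -> Theo -> Bruno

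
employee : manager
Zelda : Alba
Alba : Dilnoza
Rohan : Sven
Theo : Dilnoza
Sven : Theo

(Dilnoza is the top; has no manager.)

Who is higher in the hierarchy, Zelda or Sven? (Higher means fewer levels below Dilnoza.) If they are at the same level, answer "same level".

Both Zelda and Sven are 2 levels below Dilnoza.

same level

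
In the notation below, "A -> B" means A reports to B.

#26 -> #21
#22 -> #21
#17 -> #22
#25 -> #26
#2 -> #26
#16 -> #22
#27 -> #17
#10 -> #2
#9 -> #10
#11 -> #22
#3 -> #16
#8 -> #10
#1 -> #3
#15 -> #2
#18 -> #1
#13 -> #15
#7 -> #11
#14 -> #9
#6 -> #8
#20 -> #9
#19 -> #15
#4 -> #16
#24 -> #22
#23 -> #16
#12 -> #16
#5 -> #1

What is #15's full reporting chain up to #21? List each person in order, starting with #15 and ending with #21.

#15 reports to #2. #2 reports to #26. #26 reports to #21. #21 is at the top.

#15 -> #2 -> #26 -> #21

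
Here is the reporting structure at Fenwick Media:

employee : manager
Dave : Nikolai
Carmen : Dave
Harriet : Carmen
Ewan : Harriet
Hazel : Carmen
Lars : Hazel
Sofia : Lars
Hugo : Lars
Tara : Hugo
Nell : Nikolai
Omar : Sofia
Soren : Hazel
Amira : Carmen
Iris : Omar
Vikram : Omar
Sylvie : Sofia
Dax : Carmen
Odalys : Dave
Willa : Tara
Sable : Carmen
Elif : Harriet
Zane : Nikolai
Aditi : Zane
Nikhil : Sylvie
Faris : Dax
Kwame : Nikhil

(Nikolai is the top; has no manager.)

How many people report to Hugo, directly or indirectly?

Hugo directly manages Tara. Under Tara: Willa (1). That's 2 in total.

2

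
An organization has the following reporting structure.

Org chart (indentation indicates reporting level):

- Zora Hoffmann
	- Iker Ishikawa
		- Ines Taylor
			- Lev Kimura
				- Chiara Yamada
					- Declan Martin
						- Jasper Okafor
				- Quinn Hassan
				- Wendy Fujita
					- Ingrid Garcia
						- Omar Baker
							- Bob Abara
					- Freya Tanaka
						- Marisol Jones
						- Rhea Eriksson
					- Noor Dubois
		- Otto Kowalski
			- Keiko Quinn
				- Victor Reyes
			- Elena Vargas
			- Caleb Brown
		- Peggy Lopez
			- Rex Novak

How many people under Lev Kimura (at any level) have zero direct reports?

The people in Lev Kimura's organization with no one reporting to them are Noor Dubois, Rhea Eriksson, Marisol Jones, Bob Abara, Quinn Hassan, Jasper Okafor. That is 6.

6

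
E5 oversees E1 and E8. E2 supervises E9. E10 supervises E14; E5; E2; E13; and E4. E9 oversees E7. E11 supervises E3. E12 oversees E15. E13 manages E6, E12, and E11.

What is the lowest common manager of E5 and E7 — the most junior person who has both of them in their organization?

E10

E5's chain of managers is E10. E7's chain of managers is E9, E2, E10. The first manager that appears in both chains is E10.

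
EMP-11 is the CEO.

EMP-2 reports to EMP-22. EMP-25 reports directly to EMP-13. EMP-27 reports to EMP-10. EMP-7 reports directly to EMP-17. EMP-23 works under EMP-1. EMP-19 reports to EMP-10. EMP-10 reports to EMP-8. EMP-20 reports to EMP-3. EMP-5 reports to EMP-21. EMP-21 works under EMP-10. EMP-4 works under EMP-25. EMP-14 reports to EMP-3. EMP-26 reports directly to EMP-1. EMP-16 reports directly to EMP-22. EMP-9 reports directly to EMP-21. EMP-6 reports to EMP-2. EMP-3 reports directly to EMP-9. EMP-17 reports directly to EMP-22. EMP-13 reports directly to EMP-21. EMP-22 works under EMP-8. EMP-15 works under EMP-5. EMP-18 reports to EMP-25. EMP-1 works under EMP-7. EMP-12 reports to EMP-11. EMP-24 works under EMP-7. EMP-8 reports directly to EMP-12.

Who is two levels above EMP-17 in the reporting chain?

EMP-8

EMP-17 reports to EMP-22, and EMP-22 reports to EMP-8. So EMP-17's skip-level manager is EMP-8.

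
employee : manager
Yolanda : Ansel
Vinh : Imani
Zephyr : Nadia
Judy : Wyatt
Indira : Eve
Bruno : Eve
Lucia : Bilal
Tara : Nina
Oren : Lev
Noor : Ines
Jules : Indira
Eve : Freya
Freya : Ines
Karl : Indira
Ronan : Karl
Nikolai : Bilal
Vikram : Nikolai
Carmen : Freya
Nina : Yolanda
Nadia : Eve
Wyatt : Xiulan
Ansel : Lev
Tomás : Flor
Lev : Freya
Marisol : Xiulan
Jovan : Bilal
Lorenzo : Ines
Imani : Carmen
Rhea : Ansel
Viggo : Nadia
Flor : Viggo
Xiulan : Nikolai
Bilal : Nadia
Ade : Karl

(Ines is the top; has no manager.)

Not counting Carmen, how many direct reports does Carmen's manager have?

Carmen reports to Freya. Freya's other direct reports are Eve, Lev — 2 peers.

2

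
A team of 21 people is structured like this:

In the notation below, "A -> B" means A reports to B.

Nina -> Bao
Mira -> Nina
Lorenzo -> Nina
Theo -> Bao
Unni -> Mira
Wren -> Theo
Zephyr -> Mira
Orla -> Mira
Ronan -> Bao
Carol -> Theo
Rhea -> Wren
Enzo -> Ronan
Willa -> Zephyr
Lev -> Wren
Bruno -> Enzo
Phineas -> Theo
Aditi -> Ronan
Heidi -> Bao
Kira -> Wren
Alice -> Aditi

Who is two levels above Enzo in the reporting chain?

Bao

Enzo reports to Ronan, and Ronan reports to Bao. So Enzo's skip-level manager is Bao.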